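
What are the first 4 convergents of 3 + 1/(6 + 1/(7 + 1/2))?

Using the convergent recurrence p_i = a_i*p_{i-1} + p_{i-2}, q_i = a_i*q_{i-1} + q_{i-2} with p_{-2}=0, p_{-1}=1, q_{-2}=1, q_{-1}=0:
  i=0: a_0=3, p_0 = 3*1 + 0 = 3, q_0 = 3*0 + 1 = 1.
  i=1: a_1=6, p_1 = 6*3 + 1 = 19, q_1 = 6*1 + 0 = 6.
  i=2: a_2=7, p_2 = 7*19 + 3 = 136, q_2 = 7*6 + 1 = 43.
  i=3: a_3=2, p_3 = 2*136 + 19 = 291, q_3 = 2*43 + 6 = 92.

3/1, 19/6, 136/43, 291/92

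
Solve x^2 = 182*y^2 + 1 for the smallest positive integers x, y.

First expand sqrt(182) as a continued fraction. With x_i = (sqrt(182) + m_i)/d_i and (m_0, d_0) = (0, 1): a_0 = floor(sqrt(182)) = 13, since 13^2 = 169 <= 182 < 196 = 14^2.
Iterate m_{i+1} = d_i*a_i - m_i, d_{i+1} = (182 - m_{i+1}^2)/d_i, a_{i+1} = floor((a_0 + m_{i+1})/d_{i+1}):
  m_1 = 1*13 - 0 = 13, d_1 = (182 - 13^2)/1 = 13/1 = 13, a_1 = floor((13 + 13)/13) = 2.
  m_2 = 13*2 - 13 = 13, d_2 = (182 - 13^2)/13 = 13/13 = 1, a_2 = floor((13 + 13)/1) = 26.
  m_3 = 1*26 - 13 = 13, d_3 = (182 - 13^2)/1 = 13/1 = 13: (m_3, d_3) = (m_1, d_1) = (13, 13), so from here the quotients repeat a_1, a_2; the period length is 2.
So sqrt(182) = [13; (2, 26)] with period length k = 2.
k is even, so the fundamental solution of x^2 - 182y^2 = 1 is (p_{k-1}, q_{k-1}) = (p_1, q_1); compute convergents through index 1.
Convergents (p_i = a_i*p_{i-1} + p_{i-2}, q_i = a_i*q_{i-1} + q_{i-2} with p_{-2}=0, p_{-1}=1, q_{-2}=1, q_{-1}=0):
  i=0: a_0=13, p_0 = 13*1 + 0 = 13, q_0 = 13*0 + 1 = 1.
  i=1: a_1=2, p_1 = 2*13 + 1 = 27, q_1 = 2*1 + 0 = 2.
Check: 27^2 - 182*2^2 = 729 - 728 = 1, so (x, y) = (27, 2) solves the equation, and by the theorem it is the least positive solution.

(x, y) = (27, 2)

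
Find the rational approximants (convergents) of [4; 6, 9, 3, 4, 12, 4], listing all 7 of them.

Using the convergent recurrence p_i = a_i*p_{i-1} + p_{i-2}, q_i = a_i*q_{i-1} + q_{i-2} with p_{-2}=0, p_{-1}=1, q_{-2}=1, q_{-1}=0:
  i=0: a_0=4, p_0 = 4*1 + 0 = 4, q_0 = 4*0 + 1 = 1.
  i=1: a_1=6, p_1 = 6*4 + 1 = 25, q_1 = 6*1 + 0 = 6.
  i=2: a_2=9, p_2 = 9*25 + 4 = 229, q_2 = 9*6 + 1 = 55.
  i=3: a_3=3, p_3 = 3*229 + 25 = 712, q_3 = 3*55 + 6 = 171.
  i=4: a_4=4, p_4 = 4*712 + 229 = 3077, q_4 = 4*171 + 55 = 739.
  i=5: a_5=12, p_5 = 12*3077 + 712 = 37636, q_5 = 12*739 + 171 = 9039.
  i=6: a_6=4, p_6 = 4*37636 + 3077 = 153621, q_6 = 4*9039 + 739 = 36895.

4/1, 25/6, 229/55, 712/171, 3077/739, 37636/9039, 153621/36895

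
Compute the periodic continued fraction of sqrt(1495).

[38; (1, 1, 1, 76)]

Write x_i = (sqrt(1495) + m_i)/d_i with (m_0, d_0) = (0, 1). a_0 = floor(sqrt(1495)) = 38, since 38^2 = 1444 <= 1495 < 1521 = 39^2.
Iterate m_{i+1} = d_i*a_i - m_i, d_{i+1} = (1495 - m_{i+1}^2)/d_i, a_{i+1} = floor((a_0 + m_{i+1})/d_{i+1}):
  m_1 = 1*38 - 0 = 38, d_1 = (1495 - 38^2)/1 = 51/1 = 51, a_1 = floor((38 + 38)/51) = 1.
  m_2 = 51*1 - 38 = 13, d_2 = (1495 - 13^2)/51 = 1326/51 = 26, a_2 = floor((38 + 13)/26) = 1.
  m_3 = 26*1 - 13 = 13, d_3 = (1495 - 13^2)/26 = 1326/26 = 51, a_3 = floor((38 + 13)/51) = 1.
  m_4 = 51*1 - 13 = 38, d_4 = (1495 - 38^2)/51 = 51/51 = 1, a_4 = floor((38 + 38)/1) = 76.
  m_5 = 1*76 - 38 = 38, d_5 = (1495 - 38^2)/1 = 51/1 = 51: (m_5, d_5) = (m_1, d_1) = (38, 51), so from here the quotients repeat a_1, ..., a_4; the period length is 4.
Hence the expansion of sqrt(1495) is a_0 = 38 followed by the repeating block 1, 1, 1, 76 (period 4).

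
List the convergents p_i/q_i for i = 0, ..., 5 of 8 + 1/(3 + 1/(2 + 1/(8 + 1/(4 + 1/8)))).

8/1, 25/3, 58/7, 489/59, 2014/243, 16601/2003

Using the convergent recurrence p_i = a_i*p_{i-1} + p_{i-2}, q_i = a_i*q_{i-1} + q_{i-2} with p_{-2}=0, p_{-1}=1, q_{-2}=1, q_{-1}=0:
  i=0: a_0=8, p_0 = 8*1 + 0 = 8, q_0 = 8*0 + 1 = 1.
  i=1: a_1=3, p_1 = 3*8 + 1 = 25, q_1 = 3*1 + 0 = 3.
  i=2: a_2=2, p_2 = 2*25 + 8 = 58, q_2 = 2*3 + 1 = 7.
  i=3: a_3=8, p_3 = 8*58 + 25 = 489, q_3 = 8*7 + 3 = 59.
  i=4: a_4=4, p_4 = 4*489 + 58 = 2014, q_4 = 4*59 + 7 = 243.
  i=5: a_5=8, p_5 = 8*2014 + 489 = 16601, q_5 = 8*243 + 59 = 2003.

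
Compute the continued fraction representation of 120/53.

Run the Euclidean algorithm on 120 and 53; the successive quotients are the partial quotients a_0, a_1, ... (each step inverts the fractional part left over by the previous one):
  120 = 2*53 + 14, so a_0 = 2.
  53 = 3*14 + 11, so a_1 = 3.
  14 = 1*11 + 3, so a_2 = 1.
  11 = 3*3 + 2, so a_3 = 3.
  3 = 1*2 + 1, so a_4 = 1.
  2 = 2*1 + 0, so a_5 = 2.
The remainder reaches 0 after 6 divisions, so the expansion has 6 partial quotients, read off in order.

[2; 3, 1, 3, 1, 2]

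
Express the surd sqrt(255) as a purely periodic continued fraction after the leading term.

Write x_i = (sqrt(255) + m_i)/d_i with (m_0, d_0) = (0, 1). a_0 = floor(sqrt(255)) = 15, since 15^2 = 225 <= 255 < 256 = 16^2.
Iterate m_{i+1} = d_i*a_i - m_i, d_{i+1} = (255 - m_{i+1}^2)/d_i, a_{i+1} = floor((a_0 + m_{i+1})/d_{i+1}):
  m_1 = 1*15 - 0 = 15, d_1 = (255 - 15^2)/1 = 30/1 = 30, a_1 = floor((15 + 15)/30) = 1.
  m_2 = 30*1 - 15 = 15, d_2 = (255 - 15^2)/30 = 30/30 = 1, a_2 = floor((15 + 15)/1) = 30.
  m_3 = 1*30 - 15 = 15, d_3 = (255 - 15^2)/1 = 30/1 = 30: (m_3, d_3) = (m_1, d_1) = (15, 30), so from here the quotients repeat a_1, a_2; the period length is 2.
Hence the expansion of sqrt(255) is a_0 = 15 followed by the repeating block 1, 30 (period 2).

[15; (1, 30)]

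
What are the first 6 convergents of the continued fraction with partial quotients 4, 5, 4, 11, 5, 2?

4/1, 21/5, 88/21, 989/236, 5033/1201, 11055/2638

Using the convergent recurrence p_i = a_i*p_{i-1} + p_{i-2}, q_i = a_i*q_{i-1} + q_{i-2} with p_{-2}=0, p_{-1}=1, q_{-2}=1, q_{-1}=0:
  i=0: a_0=4, p_0 = 4*1 + 0 = 4, q_0 = 4*0 + 1 = 1.
  i=1: a_1=5, p_1 = 5*4 + 1 = 21, q_1 = 5*1 + 0 = 5.
  i=2: a_2=4, p_2 = 4*21 + 4 = 88, q_2 = 4*5 + 1 = 21.
  i=3: a_3=11, p_3 = 11*88 + 21 = 989, q_3 = 11*21 + 5 = 236.
  i=4: a_4=5, p_4 = 5*989 + 88 = 5033, q_4 = 5*236 + 21 = 1201.
  i=5: a_5=2, p_5 = 2*5033 + 989 = 11055, q_5 = 2*1201 + 236 = 2638.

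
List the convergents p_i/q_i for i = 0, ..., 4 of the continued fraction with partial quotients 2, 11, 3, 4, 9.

2/1, 23/11, 71/34, 307/147, 2834/1357

Using the convergent recurrence p_i = a_i*p_{i-1} + p_{i-2}, q_i = a_i*q_{i-1} + q_{i-2} with p_{-2}=0, p_{-1}=1, q_{-2}=1, q_{-1}=0:
  i=0: a_0=2, p_0 = 2*1 + 0 = 2, q_0 = 2*0 + 1 = 1.
  i=1: a_1=11, p_1 = 11*2 + 1 = 23, q_1 = 11*1 + 0 = 11.
  i=2: a_2=3, p_2 = 3*23 + 2 = 71, q_2 = 3*11 + 1 = 34.
  i=3: a_3=4, p_3 = 4*71 + 23 = 307, q_3 = 4*34 + 11 = 147.
  i=4: a_4=9, p_4 = 9*307 + 71 = 2834, q_4 = 9*147 + 34 = 1357.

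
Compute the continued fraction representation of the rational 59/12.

Run the Euclidean algorithm on 59 and 12; the successive quotients are the partial quotients a_0, a_1, ... (each step inverts the fractional part left over by the previous one):
  59 = 4*12 + 11, so a_0 = 4.
  12 = 1*11 + 1, so a_1 = 1.
  11 = 11*1 + 0, so a_2 = 11.
The remainder reaches 0 after 3 divisions, so the expansion has 3 partial quotients, read off in order.

[4; 1, 11]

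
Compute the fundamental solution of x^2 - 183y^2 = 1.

(x, y) = (487, 36)

First expand sqrt(183) as a continued fraction. With x_i = (sqrt(183) + m_i)/d_i and (m_0, d_0) = (0, 1): a_0 = floor(sqrt(183)) = 13, since 13^2 = 169 <= 183 < 196 = 14^2.
Iterate m_{i+1} = d_i*a_i - m_i, d_{i+1} = (183 - m_{i+1}^2)/d_i, a_{i+1} = floor((a_0 + m_{i+1})/d_{i+1}):
  m_1 = 1*13 - 0 = 13, d_1 = (183 - 13^2)/1 = 14/1 = 14, a_1 = floor((13 + 13)/14) = 1.
  m_2 = 14*1 - 13 = 1, d_2 = (183 - 1^2)/14 = 182/14 = 13, a_2 = floor((13 + 1)/13) = 1.
  m_3 = 13*1 - 1 = 12, d_3 = (183 - 12^2)/13 = 39/13 = 3, a_3 = floor((13 + 12)/3) = 8.
  m_4 = 3*8 - 12 = 12, d_4 = (183 - 12^2)/3 = 39/3 = 13, a_4 = floor((13 + 12)/13) = 1.
  m_5 = 13*1 - 12 = 1, d_5 = (183 - 1^2)/13 = 182/13 = 14, a_5 = floor((13 + 1)/14) = 1.
  m_6 = 14*1 - 1 = 13, d_6 = (183 - 13^2)/14 = 14/14 = 1, a_6 = floor((13 + 13)/1) = 26.
  m_7 = 1*26 - 13 = 13, d_7 = (183 - 13^2)/1 = 14/1 = 14: (m_7, d_7) = (m_1, d_1) = (13, 14), so from here the quotients repeat a_1, ..., a_6; the period length is 6.
So sqrt(183) = [13; (1, 1, 8, 1, 1, 26)] with period length k = 6.
k is even, so the fundamental solution of x^2 - 183y^2 = 1 is (p_{k-1}, q_{k-1}) = (p_5, q_5); compute convergents through index 5.
Convergents (p_i = a_i*p_{i-1} + p_{i-2}, q_i = a_i*q_{i-1} + q_{i-2} with p_{-2}=0, p_{-1}=1, q_{-2}=1, q_{-1}=0):
  i=0: a_0=13, p_0 = 13*1 + 0 = 13, q_0 = 13*0 + 1 = 1.
  i=1: a_1=1, p_1 = 1*13 + 1 = 14, q_1 = 1*1 + 0 = 1.
  i=2: a_2=1, p_2 = 1*14 + 13 = 27, q_2 = 1*1 + 1 = 2.
  i=3: a_3=8, p_3 = 8*27 + 14 = 230, q_3 = 8*2 + 1 = 17.
  i=4: a_4=1, p_4 = 1*230 + 27 = 257, q_4 = 1*17 + 2 = 19.
  i=5: a_5=1, p_5 = 1*257 + 230 = 487, q_5 = 1*19 + 17 = 36.
Check: 487^2 - 183*36^2 = 237169 - 237168 = 1, so (x, y) = (487, 36) solves the equation, and by the theorem it is the least positive solution.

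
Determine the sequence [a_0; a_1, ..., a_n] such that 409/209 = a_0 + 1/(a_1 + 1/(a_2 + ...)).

[1; 1, 22, 4, 2]

Run the Euclidean algorithm on 409 and 209; the successive quotients are the partial quotients a_0, a_1, ... (each step inverts the fractional part left over by the previous one):
  409 = 1*209 + 200, so a_0 = 1.
  209 = 1*200 + 9, so a_1 = 1.
  200 = 22*9 + 2, so a_2 = 22.
  9 = 4*2 + 1, so a_3 = 4.
  2 = 2*1 + 0, so a_4 = 2.
The remainder reaches 0 after 5 divisions, so the expansion has 5 partial quotients, read off in order.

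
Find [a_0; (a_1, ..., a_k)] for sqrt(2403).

Write x_i = (sqrt(2403) + m_i)/d_i with (m_0, d_0) = (0, 1). a_0 = floor(sqrt(2403)) = 49, since 49^2 = 2401 <= 2403 < 2500 = 50^2.
Iterate m_{i+1} = d_i*a_i - m_i, d_{i+1} = (2403 - m_{i+1}^2)/d_i, a_{i+1} = floor((a_0 + m_{i+1})/d_{i+1}):
  m_1 = 1*49 - 0 = 49, d_1 = (2403 - 49^2)/1 = 2/1 = 2, a_1 = floor((49 + 49)/2) = 49.
  m_2 = 2*49 - 49 = 49, d_2 = (2403 - 49^2)/2 = 2/2 = 1, a_2 = floor((49 + 49)/1) = 98.
  m_3 = 1*98 - 49 = 49, d_3 = (2403 - 49^2)/1 = 2/1 = 2: (m_3, d_3) = (m_1, d_1) = (49, 2), so from here the quotients repeat a_1, a_2; the period length is 2.
Hence the expansion of sqrt(2403) is a_0 = 49 followed by the repeating block 49, 98 (period 2).

[49; (49, 98)]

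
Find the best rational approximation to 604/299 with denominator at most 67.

Expand x = 604/299 as a continued fraction with the Euclidean algorithm:
  604 = 2*299 + 6, so a_0 = 2.
  299 = 49*6 + 5, so a_1 = 49.
  6 = 1*5 + 1, so a_2 = 1.
  5 = 5*1 + 0, so a_3 = 5.
so x = [2; 49, 1, 5].
Convergents (p_i = a_i*p_{i-1} + p_{i-2}, q_i = a_i*q_{i-1} + q_{i-2} with p_{-2}=0, p_{-1}=1, q_{-2}=1, q_{-1}=0), until the denominator exceeds 67:
  i=0: a_0=2, p_0 = 2*1 + 0 = 2, q_0 = 2*0 + 1 = 1.
  i=1: a_1=49, p_1 = 49*2 + 1 = 99, q_1 = 49*1 + 0 = 49.
  i=2: a_2=1, p_2 = 1*99 + 2 = 101, q_2 = 1*49 + 1 = 50.
  i=3: a_3=5, p_3 = 5*101 + 99 = 604, q_3 = 5*50 + 49 = 299.
q_3 = 299 > 67, so the last convergent with denominator <= 67 is p_2/q_2 = 101/50.
The closest fraction with denominator <= 67 is either p_2/q_2 or the intermediate fraction (k*p_2 + p_1)/(k*q_2 + q_1) with the largest k >= 1 whose denominator stays <= 67; these approach x as k grows, and every other convergent or intermediate fraction in range is farther away.
Largest k: floor((67 - q_1)/q_2) = floor((67 - 49)/50) = 0.
Since k = 0, no intermediate fraction beyond p_2/q_2 has denominator <= 67, so the convergent 101/50 is the closest (its error is |604*50 - 101*299|/(299*50) = 1/14950).

101/50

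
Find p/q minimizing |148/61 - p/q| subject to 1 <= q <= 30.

Expand x = 148/61 as a continued fraction with the Euclidean algorithm:
  148 = 2*61 + 26, so a_0 = 2.
  61 = 2*26 + 9, so a_1 = 2.
  26 = 2*9 + 8, so a_2 = 2.
  9 = 1*8 + 1, so a_3 = 1.
  8 = 8*1 + 0, so a_4 = 8.
so x = [2; 2, 2, 1, 8].
Convergents (p_i = a_i*p_{i-1} + p_{i-2}, q_i = a_i*q_{i-1} + q_{i-2} with p_{-2}=0, p_{-1}=1, q_{-2}=1, q_{-1}=0), until the denominator exceeds 30:
  i=0: a_0=2, p_0 = 2*1 + 0 = 2, q_0 = 2*0 + 1 = 1.
  i=1: a_1=2, p_1 = 2*2 + 1 = 5, q_1 = 2*1 + 0 = 2.
  i=2: a_2=2, p_2 = 2*5 + 2 = 12, q_2 = 2*2 + 1 = 5.
  i=3: a_3=1, p_3 = 1*12 + 5 = 17, q_3 = 1*5 + 2 = 7.
  i=4: a_4=8, p_4 = 8*17 + 12 = 148, q_4 = 8*7 + 5 = 61.
q_4 = 61 > 30, so the last convergent with denominator <= 30 is p_3/q_3 = 17/7.
The closest fraction with denominator <= 30 is either p_3/q_3 or the intermediate fraction (k*p_3 + p_2)/(k*q_3 + q_2) with the largest k >= 1 whose denominator stays <= 30; these approach x as k grows, and every other convergent or intermediate fraction in range is farther away.
Largest k: floor((30 - q_2)/q_3) = floor((30 - 5)/7) = 3.
That gives (3*17 + 12)/(3*7 + 5) = 63/26.
Compare the errors: |x - 17/7| = |148*7 - 17*61|/(61*7) = 1/427, and |x - 63/26| = |148*26 - 63*61|/(61*26) = 5/1586.
Cross-multiplying, 1*1586 = 1586 < 2135 = 5*427, so 1/427 is smaller: the convergent 17/7 is closer to x than 63/26.

17/7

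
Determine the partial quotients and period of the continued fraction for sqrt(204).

[14; (3, 1, 1, 6, 1, 1, 3, 28)]

Write x_i = (sqrt(204) + m_i)/d_i with (m_0, d_0) = (0, 1). a_0 = floor(sqrt(204)) = 14, since 14^2 = 196 <= 204 < 225 = 15^2.
Iterate m_{i+1} = d_i*a_i - m_i, d_{i+1} = (204 - m_{i+1}^2)/d_i, a_{i+1} = floor((a_0 + m_{i+1})/d_{i+1}):
  m_1 = 1*14 - 0 = 14, d_1 = (204 - 14^2)/1 = 8/1 = 8, a_1 = floor((14 + 14)/8) = 3.
  m_2 = 8*3 - 14 = 10, d_2 = (204 - 10^2)/8 = 104/8 = 13, a_2 = floor((14 + 10)/13) = 1.
  m_3 = 13*1 - 10 = 3, d_3 = (204 - 3^2)/13 = 195/13 = 15, a_3 = floor((14 + 3)/15) = 1.
  m_4 = 15*1 - 3 = 12, d_4 = (204 - 12^2)/15 = 60/15 = 4, a_4 = floor((14 + 12)/4) = 6.
  m_5 = 4*6 - 12 = 12, d_5 = (204 - 12^2)/4 = 60/4 = 15, a_5 = floor((14 + 12)/15) = 1.
  m_6 = 15*1 - 12 = 3, d_6 = (204 - 3^2)/15 = 195/15 = 13, a_6 = floor((14 + 3)/13) = 1.
  m_7 = 13*1 - 3 = 10, d_7 = (204 - 10^2)/13 = 104/13 = 8, a_7 = floor((14 + 10)/8) = 3.
  m_8 = 8*3 - 10 = 14, d_8 = (204 - 14^2)/8 = 8/8 = 1, a_8 = floor((14 + 14)/1) = 28.
  m_9 = 1*28 - 14 = 14, d_9 = (204 - 14^2)/1 = 8/1 = 8: (m_9, d_9) = (m_1, d_1) = (14, 8), so from here the quotients repeat a_1, ..., a_8; the period length is 8.
Hence the expansion of sqrt(204) is a_0 = 14 followed by the repeating block 3, 1, 1, 6, 1, 1, 3, 28 (period 8).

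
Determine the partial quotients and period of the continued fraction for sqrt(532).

Write x_i = (sqrt(532) + m_i)/d_i with (m_0, d_0) = (0, 1). a_0 = floor(sqrt(532)) = 23, since 23^2 = 529 <= 532 < 576 = 24^2.
Iterate m_{i+1} = d_i*a_i - m_i, d_{i+1} = (532 - m_{i+1}^2)/d_i, a_{i+1} = floor((a_0 + m_{i+1})/d_{i+1}):
  m_1 = 1*23 - 0 = 23, d_1 = (532 - 23^2)/1 = 3/1 = 3, a_1 = floor((23 + 23)/3) = 15.
  m_2 = 3*15 - 23 = 22, d_2 = (532 - 22^2)/3 = 48/3 = 16, a_2 = floor((23 + 22)/16) = 2.
  m_3 = 16*2 - 22 = 10, d_3 = (532 - 10^2)/16 = 432/16 = 27, a_3 = floor((23 + 10)/27) = 1.
  m_4 = 27*1 - 10 = 17, d_4 = (532 - 17^2)/27 = 243/27 = 9, a_4 = floor((23 + 17)/9) = 4.
  m_5 = 9*4 - 17 = 19, d_5 = (532 - 19^2)/9 = 171/9 = 19, a_5 = floor((23 + 19)/19) = 2.
  m_6 = 19*2 - 19 = 19, d_6 = (532 - 19^2)/19 = 171/19 = 9, a_6 = floor((23 + 19)/9) = 4.
  m_7 = 9*4 - 19 = 17, d_7 = (532 - 17^2)/9 = 243/9 = 27, a_7 = floor((23 + 17)/27) = 1.
  m_8 = 27*1 - 17 = 10, d_8 = (532 - 10^2)/27 = 432/27 = 16, a_8 = floor((23 + 10)/16) = 2.
  m_9 = 16*2 - 10 = 22, d_9 = (532 - 22^2)/16 = 48/16 = 3, a_9 = floor((23 + 22)/3) = 15.
  m_10 = 3*15 - 22 = 23, d_10 = (532 - 23^2)/3 = 3/3 = 1, a_10 = floor((23 + 23)/1) = 46.
  m_11 = 1*46 - 23 = 23, d_11 = (532 - 23^2)/1 = 3/1 = 3: (m_11, d_11) = (m_1, d_1) = (23, 3), so from here the quotients repeat a_1, ..., a_10; the period length is 10.
Hence the expansion of sqrt(532) is a_0 = 23 followed by the repeating block 15, 2, 1, 4, 2, 4, 1, 2, 15, 46 (period 10).

[23; (15, 2, 1, 4, 2, 4, 1, 2, 15, 46)]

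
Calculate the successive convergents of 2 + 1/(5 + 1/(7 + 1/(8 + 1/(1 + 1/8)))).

2/1, 11/5, 79/36, 643/293, 722/329, 6419/2925

Using the convergent recurrence p_i = a_i*p_{i-1} + p_{i-2}, q_i = a_i*q_{i-1} + q_{i-2} with p_{-2}=0, p_{-1}=1, q_{-2}=1, q_{-1}=0:
  i=0: a_0=2, p_0 = 2*1 + 0 = 2, q_0 = 2*0 + 1 = 1.
  i=1: a_1=5, p_1 = 5*2 + 1 = 11, q_1 = 5*1 + 0 = 5.
  i=2: a_2=7, p_2 = 7*11 + 2 = 79, q_2 = 7*5 + 1 = 36.
  i=3: a_3=8, p_3 = 8*79 + 11 = 643, q_3 = 8*36 + 5 = 293.
  i=4: a_4=1, p_4 = 1*643 + 79 = 722, q_4 = 1*293 + 36 = 329.
  i=5: a_5=8, p_5 = 8*722 + 643 = 6419, q_5 = 8*329 + 293 = 2925.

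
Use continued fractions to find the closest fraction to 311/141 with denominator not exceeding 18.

Expand x = 311/141 as a continued fraction with the Euclidean algorithm:
  311 = 2*141 + 29, so a_0 = 2.
  141 = 4*29 + 25, so a_1 = 4.
  29 = 1*25 + 4, so a_2 = 1.
  25 = 6*4 + 1, so a_3 = 6.
  4 = 4*1 + 0, so a_4 = 4.
so x = [2; 4, 1, 6, 4].
Convergents (p_i = a_i*p_{i-1} + p_{i-2}, q_i = a_i*q_{i-1} + q_{i-2} with p_{-2}=0, p_{-1}=1, q_{-2}=1, q_{-1}=0), until the denominator exceeds 18:
  i=0: a_0=2, p_0 = 2*1 + 0 = 2, q_0 = 2*0 + 1 = 1.
  i=1: a_1=4, p_1 = 4*2 + 1 = 9, q_1 = 4*1 + 0 = 4.
  i=2: a_2=1, p_2 = 1*9 + 2 = 11, q_2 = 1*4 + 1 = 5.
  i=3: a_3=6, p_3 = 6*11 + 9 = 75, q_3 = 6*5 + 4 = 34.
q_3 = 34 > 18, so the last convergent with denominator <= 18 is p_2/q_2 = 11/5.
The closest fraction with denominator <= 18 is either p_2/q_2 or the intermediate fraction (k*p_2 + p_1)/(k*q_2 + q_1) with the largest k >= 1 whose denominator stays <= 18; these approach x as k grows, and every other convergent or intermediate fraction in range is farther away.
Largest k: floor((18 - q_1)/q_2) = floor((18 - 4)/5) = 2.
That gives (2*11 + 9)/(2*5 + 4) = 31/14.
Compare the errors: |x - 11/5| = |311*5 - 11*141|/(141*5) = 4/705, and |x - 31/14| = |311*14 - 31*141|/(141*14) = 17/1974.
Cross-multiplying, 4*1974 = 7896 < 11985 = 17*705, so 4/705 is smaller: the convergent 11/5 is closer to x than 31/14.

11/5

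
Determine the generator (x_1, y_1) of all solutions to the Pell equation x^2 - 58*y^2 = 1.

First expand sqrt(58) as a continued fraction. With x_i = (sqrt(58) + m_i)/d_i and (m_0, d_0) = (0, 1): a_0 = floor(sqrt(58)) = 7, since 7^2 = 49 <= 58 < 64 = 8^2.
Iterate m_{i+1} = d_i*a_i - m_i, d_{i+1} = (58 - m_{i+1}^2)/d_i, a_{i+1} = floor((a_0 + m_{i+1})/d_{i+1}):
  m_1 = 1*7 - 0 = 7, d_1 = (58 - 7^2)/1 = 9/1 = 9, a_1 = floor((7 + 7)/9) = 1.
  m_2 = 9*1 - 7 = 2, d_2 = (58 - 2^2)/9 = 54/9 = 6, a_2 = floor((7 + 2)/6) = 1.
  m_3 = 6*1 - 2 = 4, d_3 = (58 - 4^2)/6 = 42/6 = 7, a_3 = floor((7 + 4)/7) = 1.
  m_4 = 7*1 - 4 = 3, d_4 = (58 - 3^2)/7 = 49/7 = 7, a_4 = floor((7 + 3)/7) = 1.
  m_5 = 7*1 - 3 = 4, d_5 = (58 - 4^2)/7 = 42/7 = 6, a_5 = floor((7 + 4)/6) = 1.
  m_6 = 6*1 - 4 = 2, d_6 = (58 - 2^2)/6 = 54/6 = 9, a_6 = floor((7 + 2)/9) = 1.
  m_7 = 9*1 - 2 = 7, d_7 = (58 - 7^2)/9 = 9/9 = 1, a_7 = floor((7 + 7)/1) = 14.
  m_8 = 1*14 - 7 = 7, d_8 = (58 - 7^2)/1 = 9/1 = 9: (m_8, d_8) = (m_1, d_1) = (7, 9), so from here the quotients repeat a_1, ..., a_7; the period length is 7.
So sqrt(58) = [7; (1, 1, 1, 1, 1, 1, 14)] with period length k = 7.
k is odd, so (p_{k-1}, q_{k-1}) only solves x^2 - 58y^2 = -1 and the fundamental solution of x^2 - 58y^2 = 1 is (p_{2k-1}, q_{2k-1}) = (p_13, q_13); compute convergents through index 13, running through the period twice.
Convergents (p_i = a_i*p_{i-1} + p_{i-2}, q_i = a_i*q_{i-1} + q_{i-2} with p_{-2}=0, p_{-1}=1, q_{-2}=1, q_{-1}=0):
  i=0: a_0=7, p_0 = 7*1 + 0 = 7, q_0 = 7*0 + 1 = 1.
  i=1: a_1=1, p_1 = 1*7 + 1 = 8, q_1 = 1*1 + 0 = 1.
  i=2: a_2=1, p_2 = 1*8 + 7 = 15, q_2 = 1*1 + 1 = 2.
  i=3: a_3=1, p_3 = 1*15 + 8 = 23, q_3 = 1*2 + 1 = 3.
  i=4: a_4=1, p_4 = 1*23 + 15 = 38, q_4 = 1*3 + 2 = 5.
  i=5: a_5=1, p_5 = 1*38 + 23 = 61, q_5 = 1*5 + 3 = 8.
  i=6: a_6=1, p_6 = 1*61 + 38 = 99, q_6 = 1*8 + 5 = 13.
  i=7: a_7=14, p_7 = 14*99 + 61 = 1447, q_7 = 14*13 + 8 = 190.
  i=8: a_8=1, p_8 = 1*1447 + 99 = 1546, q_8 = 1*190 + 13 = 203.
  i=9: a_9=1, p_9 = 1*1546 + 1447 = 2993, q_9 = 1*203 + 190 = 393.
  i=10: a_10=1, p_10 = 1*2993 + 1546 = 4539, q_10 = 1*393 + 203 = 596.
  i=11: a_11=1, p_11 = 1*4539 + 2993 = 7532, q_11 = 1*596 + 393 = 989.
  i=12: a_12=1, p_12 = 1*7532 + 4539 = 12071, q_12 = 1*989 + 596 = 1585.
  i=13: a_13=1, p_13 = 1*12071 + 7532 = 19603, q_13 = 1*1585 + 989 = 2574.
Indeed p_6^2 - 58*q_6^2 = 9801 - 9802 = -1, not +1.
Check: 19603^2 - 58*2574^2 = 384277609 - 384277608 = 1, so (x, y) = (19603, 2574) solves the equation, and by the theorem it is the least positive solution.

(x, y) = (19603, 2574)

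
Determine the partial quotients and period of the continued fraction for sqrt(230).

[15; (6, 30)]

Write x_i = (sqrt(230) + m_i)/d_i with (m_0, d_0) = (0, 1). a_0 = floor(sqrt(230)) = 15, since 15^2 = 225 <= 230 < 256 = 16^2.
Iterate m_{i+1} = d_i*a_i - m_i, d_{i+1} = (230 - m_{i+1}^2)/d_i, a_{i+1} = floor((a_0 + m_{i+1})/d_{i+1}):
  m_1 = 1*15 - 0 = 15, d_1 = (230 - 15^2)/1 = 5/1 = 5, a_1 = floor((15 + 15)/5) = 6.
  m_2 = 5*6 - 15 = 15, d_2 = (230 - 15^2)/5 = 5/5 = 1, a_2 = floor((15 + 15)/1) = 30.
  m_3 = 1*30 - 15 = 15, d_3 = (230 - 15^2)/1 = 5/1 = 5: (m_3, d_3) = (m_1, d_1) = (15, 5), so from here the quotients repeat a_1, a_2; the period length is 2.
Hence the expansion of sqrt(230) is a_0 = 15 followed by the repeating block 6, 30 (period 2).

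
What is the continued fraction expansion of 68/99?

[0; 1, 2, 5, 6]

Run the Euclidean algorithm on 68 and 99; the successive quotients are the partial quotients a_0, a_1, ... (each step inverts the fractional part left over by the previous one):
  68 = 0*99 + 68, so a_0 = 0.
  99 = 1*68 + 31, so a_1 = 1.
  68 = 2*31 + 6, so a_2 = 2.
  31 = 5*6 + 1, so a_3 = 5.
  6 = 6*1 + 0, so a_4 = 6.
The remainder reaches 0 after 5 divisions, so the expansion has 5 partial quotients, read off in order.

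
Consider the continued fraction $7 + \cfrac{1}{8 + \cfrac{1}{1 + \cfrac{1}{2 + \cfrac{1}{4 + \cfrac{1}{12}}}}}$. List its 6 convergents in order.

7/1, 57/8, 64/9, 185/26, 804/113, 9833/1382

Using the convergent recurrence p_i = a_i*p_{i-1} + p_{i-2}, q_i = a_i*q_{i-1} + q_{i-2} with p_{-2}=0, p_{-1}=1, q_{-2}=1, q_{-1}=0:
  i=0: a_0=7, p_0 = 7*1 + 0 = 7, q_0 = 7*0 + 1 = 1.
  i=1: a_1=8, p_1 = 8*7 + 1 = 57, q_1 = 8*1 + 0 = 8.
  i=2: a_2=1, p_2 = 1*57 + 7 = 64, q_2 = 1*8 + 1 = 9.
  i=3: a_3=2, p_3 = 2*64 + 57 = 185, q_3 = 2*9 + 8 = 26.
  i=4: a_4=4, p_4 = 4*185 + 64 = 804, q_4 = 4*26 + 9 = 113.
  i=5: a_5=12, p_5 = 12*804 + 185 = 9833, q_5 = 12*113 + 26 = 1382.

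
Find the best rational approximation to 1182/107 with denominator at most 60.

475/43

Expand x = 1182/107 as a continued fraction with the Euclidean algorithm:
  1182 = 11*107 + 5, so a_0 = 11.
  107 = 21*5 + 2, so a_1 = 21.
  5 = 2*2 + 1, so a_2 = 2.
  2 = 2*1 + 0, so a_3 = 2.
so x = [11; 21, 2, 2].
Convergents (p_i = a_i*p_{i-1} + p_{i-2}, q_i = a_i*q_{i-1} + q_{i-2} with p_{-2}=0, p_{-1}=1, q_{-2}=1, q_{-1}=0), until the denominator exceeds 60:
  i=0: a_0=11, p_0 = 11*1 + 0 = 11, q_0 = 11*0 + 1 = 1.
  i=1: a_1=21, p_1 = 21*11 + 1 = 232, q_1 = 21*1 + 0 = 21.
  i=2: a_2=2, p_2 = 2*232 + 11 = 475, q_2 = 2*21 + 1 = 43.
  i=3: a_3=2, p_3 = 2*475 + 232 = 1182, q_3 = 2*43 + 21 = 107.
q_3 = 107 > 60, so the last convergent with denominator <= 60 is p_2/q_2 = 475/43.
The closest fraction with denominator <= 60 is either p_2/q_2 or the intermediate fraction (k*p_2 + p_1)/(k*q_2 + q_1) with the largest k >= 1 whose denominator stays <= 60; these approach x as k grows, and every other convergent or intermediate fraction in range is farther away.
Largest k: floor((60 - q_1)/q_2) = floor((60 - 21)/43) = 0.
Since k = 0, no intermediate fraction beyond p_2/q_2 has denominator <= 60, so the convergent 475/43 is the closest (its error is |1182*43 - 475*107|/(107*43) = 1/4601).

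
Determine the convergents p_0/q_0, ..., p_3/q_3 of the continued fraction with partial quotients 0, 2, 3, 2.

Using the convergent recurrence p_i = a_i*p_{i-1} + p_{i-2}, q_i = a_i*q_{i-1} + q_{i-2} with p_{-2}=0, p_{-1}=1, q_{-2}=1, q_{-1}=0:
  i=0: a_0=0, p_0 = 0*1 + 0 = 0, q_0 = 0*0 + 1 = 1.
  i=1: a_1=2, p_1 = 2*0 + 1 = 1, q_1 = 2*1 + 0 = 2.
  i=2: a_2=3, p_2 = 3*1 + 0 = 3, q_2 = 3*2 + 1 = 7.
  i=3: a_3=2, p_3 = 2*3 + 1 = 7, q_3 = 2*7 + 2 = 16.

0/1, 1/2, 3/7, 7/16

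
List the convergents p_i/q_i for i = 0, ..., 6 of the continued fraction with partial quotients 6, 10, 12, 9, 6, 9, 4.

6/1, 61/10, 738/121, 6703/1099, 40956/6715, 375307/61534, 1542184/252851

Using the convergent recurrence p_i = a_i*p_{i-1} + p_{i-2}, q_i = a_i*q_{i-1} + q_{i-2} with p_{-2}=0, p_{-1}=1, q_{-2}=1, q_{-1}=0:
  i=0: a_0=6, p_0 = 6*1 + 0 = 6, q_0 = 6*0 + 1 = 1.
  i=1: a_1=10, p_1 = 10*6 + 1 = 61, q_1 = 10*1 + 0 = 10.
  i=2: a_2=12, p_2 = 12*61 + 6 = 738, q_2 = 12*10 + 1 = 121.
  i=3: a_3=9, p_3 = 9*738 + 61 = 6703, q_3 = 9*121 + 10 = 1099.
  i=4: a_4=6, p_4 = 6*6703 + 738 = 40956, q_4 = 6*1099 + 121 = 6715.
  i=5: a_5=9, p_5 = 9*40956 + 6703 = 375307, q_5 = 9*6715 + 1099 = 61534.
  i=6: a_6=4, p_6 = 4*375307 + 40956 = 1542184, q_6 = 4*61534 + 6715 = 252851.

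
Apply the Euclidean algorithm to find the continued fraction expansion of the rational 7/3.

[2; 3]

Run the Euclidean algorithm on 7 and 3; the successive quotients are the partial quotients a_0, a_1, ... (each step inverts the fractional part left over by the previous one):
  7 = 2*3 + 1, so a_0 = 2.
  3 = 3*1 + 0, so a_1 = 3.
The remainder reaches 0 after 2 divisions, so the expansion has 2 partial quotients, read off in order.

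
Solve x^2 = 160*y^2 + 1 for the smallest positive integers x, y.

First expand sqrt(160) as a continued fraction. With x_i = (sqrt(160) + m_i)/d_i and (m_0, d_0) = (0, 1): a_0 = floor(sqrt(160)) = 12, since 12^2 = 144 <= 160 < 169 = 13^2.
Iterate m_{i+1} = d_i*a_i - m_i, d_{i+1} = (160 - m_{i+1}^2)/d_i, a_{i+1} = floor((a_0 + m_{i+1})/d_{i+1}):
  m_1 = 1*12 - 0 = 12, d_1 = (160 - 12^2)/1 = 16/1 = 16, a_1 = floor((12 + 12)/16) = 1.
  m_2 = 16*1 - 12 = 4, d_2 = (160 - 4^2)/16 = 144/16 = 9, a_2 = floor((12 + 4)/9) = 1.
  m_3 = 9*1 - 4 = 5, d_3 = (160 - 5^2)/9 = 135/9 = 15, a_3 = floor((12 + 5)/15) = 1.
  m_4 = 15*1 - 5 = 10, d_4 = (160 - 10^2)/15 = 60/15 = 4, a_4 = floor((12 + 10)/4) = 5.
  m_5 = 4*5 - 10 = 10, d_5 = (160 - 10^2)/4 = 60/4 = 15, a_5 = floor((12 + 10)/15) = 1.
  m_6 = 15*1 - 10 = 5, d_6 = (160 - 5^2)/15 = 135/15 = 9, a_6 = floor((12 + 5)/9) = 1.
  m_7 = 9*1 - 5 = 4, d_7 = (160 - 4^2)/9 = 144/9 = 16, a_7 = floor((12 + 4)/16) = 1.
  m_8 = 16*1 - 4 = 12, d_8 = (160 - 12^2)/16 = 16/16 = 1, a_8 = floor((12 + 12)/1) = 24.
  m_9 = 1*24 - 12 = 12, d_9 = (160 - 12^2)/1 = 16/1 = 16: (m_9, d_9) = (m_1, d_1) = (12, 16), so from here the quotients repeat a_1, ..., a_8; the period length is 8.
So sqrt(160) = [12; (1, 1, 1, 5, 1, 1, 1, 24)] with period length k = 8.
k is even, so the fundamental solution of x^2 - 160y^2 = 1 is (p_{k-1}, q_{k-1}) = (p_7, q_7); compute convergents through index 7.
Convergents (p_i = a_i*p_{i-1} + p_{i-2}, q_i = a_i*q_{i-1} + q_{i-2} with p_{-2}=0, p_{-1}=1, q_{-2}=1, q_{-1}=0):
  i=0: a_0=12, p_0 = 12*1 + 0 = 12, q_0 = 12*0 + 1 = 1.
  i=1: a_1=1, p_1 = 1*12 + 1 = 13, q_1 = 1*1 + 0 = 1.
  i=2: a_2=1, p_2 = 1*13 + 12 = 25, q_2 = 1*1 + 1 = 2.
  i=3: a_3=1, p_3 = 1*25 + 13 = 38, q_3 = 1*2 + 1 = 3.
  i=4: a_4=5, p_4 = 5*38 + 25 = 215, q_4 = 5*3 + 2 = 17.
  i=5: a_5=1, p_5 = 1*215 + 38 = 253, q_5 = 1*17 + 3 = 20.
  i=6: a_6=1, p_6 = 1*253 + 215 = 468, q_6 = 1*20 + 17 = 37.
  i=7: a_7=1, p_7 = 1*468 + 253 = 721, q_7 = 1*37 + 20 = 57.
Check: 721^2 - 160*57^2 = 519841 - 519840 = 1, so (x, y) = (721, 57) solves the equation, and by the theorem it is the least positive solution.

(x, y) = (721, 57)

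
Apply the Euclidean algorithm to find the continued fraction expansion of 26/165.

[0; 6, 2, 1, 8]

Run the Euclidean algorithm on 26 and 165; the successive quotients are the partial quotients a_0, a_1, ... (each step inverts the fractional part left over by the previous one):
  26 = 0*165 + 26, so a_0 = 0.
  165 = 6*26 + 9, so a_1 = 6.
  26 = 2*9 + 8, so a_2 = 2.
  9 = 1*8 + 1, so a_3 = 1.
  8 = 8*1 + 0, so a_4 = 8.
The remainder reaches 0 after 5 divisions, so the expansion has 5 partial quotients, read off in order.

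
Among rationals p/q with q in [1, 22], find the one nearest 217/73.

Expand x = 217/73 as a continued fraction with the Euclidean algorithm:
  217 = 2*73 + 71, so a_0 = 2.
  73 = 1*71 + 2, so a_1 = 1.
  71 = 35*2 + 1, so a_2 = 35.
  2 = 2*1 + 0, so a_3 = 2.
so x = [2; 1, 35, 2].
Convergents (p_i = a_i*p_{i-1} + p_{i-2}, q_i = a_i*q_{i-1} + q_{i-2} with p_{-2}=0, p_{-1}=1, q_{-2}=1, q_{-1}=0), until the denominator exceeds 22:
  i=0: a_0=2, p_0 = 2*1 + 0 = 2, q_0 = 2*0 + 1 = 1.
  i=1: a_1=1, p_1 = 1*2 + 1 = 3, q_1 = 1*1 + 0 = 1.
  i=2: a_2=35, p_2 = 35*3 + 2 = 107, q_2 = 35*1 + 1 = 36.
q_2 = 36 > 22, so the last convergent with denominator <= 22 is p_1/q_1 = 3/1.
The closest fraction with denominator <= 22 is either p_1/q_1 or the intermediate fraction (k*p_1 + p_0)/(k*q_1 + q_0) with the largest k >= 1 whose denominator stays <= 22; these approach x as k grows, and every other convergent or intermediate fraction in range is farther away.
Largest k: floor((22 - q_0)/q_1) = floor((22 - 1)/1) = 21.
That gives (21*3 + 2)/(21*1 + 1) = 65/22.
Compare the errors: |x - 3/1| = |217*1 - 3*73|/(73*1) = 2/73, and |x - 65/22| = |217*22 - 65*73|/(73*22) = 29/1606.
Cross-multiplying, 29*73 = 2117 < 3212 = 2*1606, so 29/1606 is smaller: the intermediate fraction 65/22 is closer to x than 3/1.

65/22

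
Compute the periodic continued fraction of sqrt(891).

[29; (1, 5, 1, 1, 1, 5, 1, 58)]

Write x_i = (sqrt(891) + m_i)/d_i with (m_0, d_0) = (0, 1). a_0 = floor(sqrt(891)) = 29, since 29^2 = 841 <= 891 < 900 = 30^2.
Iterate m_{i+1} = d_i*a_i - m_i, d_{i+1} = (891 - m_{i+1}^2)/d_i, a_{i+1} = floor((a_0 + m_{i+1})/d_{i+1}):
  m_1 = 1*29 - 0 = 29, d_1 = (891 - 29^2)/1 = 50/1 = 50, a_1 = floor((29 + 29)/50) = 1.
  m_2 = 50*1 - 29 = 21, d_2 = (891 - 21^2)/50 = 450/50 = 9, a_2 = floor((29 + 21)/9) = 5.
  m_3 = 9*5 - 21 = 24, d_3 = (891 - 24^2)/9 = 315/9 = 35, a_3 = floor((29 + 24)/35) = 1.
  m_4 = 35*1 - 24 = 11, d_4 = (891 - 11^2)/35 = 770/35 = 22, a_4 = floor((29 + 11)/22) = 1.
  m_5 = 22*1 - 11 = 11, d_5 = (891 - 11^2)/22 = 770/22 = 35, a_5 = floor((29 + 11)/35) = 1.
  m_6 = 35*1 - 11 = 24, d_6 = (891 - 24^2)/35 = 315/35 = 9, a_6 = floor((29 + 24)/9) = 5.
  m_7 = 9*5 - 24 = 21, d_7 = (891 - 21^2)/9 = 450/9 = 50, a_7 = floor((29 + 21)/50) = 1.
  m_8 = 50*1 - 21 = 29, d_8 = (891 - 29^2)/50 = 50/50 = 1, a_8 = floor((29 + 29)/1) = 58.
  m_9 = 1*58 - 29 = 29, d_9 = (891 - 29^2)/1 = 50/1 = 50: (m_9, d_9) = (m_1, d_1) = (29, 50), so from here the quotients repeat a_1, ..., a_8; the period length is 8.
Hence the expansion of sqrt(891) is a_0 = 29 followed by the repeating block 1, 5, 1, 1, 1, 5, 1, 58 (period 8).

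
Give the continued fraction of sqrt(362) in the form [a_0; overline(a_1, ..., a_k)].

[19; overline(38)]

Write x_i = (sqrt(362) + m_i)/d_i with (m_0, d_0) = (0, 1). a_0 = floor(sqrt(362)) = 19, since 19^2 = 361 <= 362 < 400 = 20^2.
Iterate m_{i+1} = d_i*a_i - m_i, d_{i+1} = (362 - m_{i+1}^2)/d_i, a_{i+1} = floor((a_0 + m_{i+1})/d_{i+1}):
  m_1 = 1*19 - 0 = 19, d_1 = (362 - 19^2)/1 = 1/1 = 1, a_1 = floor((19 + 19)/1) = 38.
  m_2 = 1*38 - 19 = 19, d_2 = (362 - 19^2)/1 = 1/1 = 1: (m_2, d_2) = (m_1, d_1) = (19, 1), so from here the quotient a_1 repeats; the period length is 1.
Hence the expansion of sqrt(362) is a_0 = 19 followed by the repeating block 38 (period 1).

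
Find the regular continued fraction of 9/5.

[1; 1, 4]

Run the Euclidean algorithm on 9 and 5; the successive quotients are the partial quotients a_0, a_1, ... (each step inverts the fractional part left over by the previous one):
  9 = 1*5 + 4, so a_0 = 1.
  5 = 1*4 + 1, so a_1 = 1.
  4 = 4*1 + 0, so a_2 = 4.
The remainder reaches 0 after 3 divisions, so the expansion has 3 partial quotients, read off in order.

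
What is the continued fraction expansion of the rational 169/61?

[2; 1, 3, 2, 1, 4]

Run the Euclidean algorithm on 169 and 61; the successive quotients are the partial quotients a_0, a_1, ... (each step inverts the fractional part left over by the previous one):
  169 = 2*61 + 47, so a_0 = 2.
  61 = 1*47 + 14, so a_1 = 1.
  47 = 3*14 + 5, so a_2 = 3.
  14 = 2*5 + 4, so a_3 = 2.
  5 = 1*4 + 1, so a_4 = 1.
  4 = 4*1 + 0, so a_5 = 4.
The remainder reaches 0 after 6 divisions, so the expansion has 6 partial quotients, read off in order.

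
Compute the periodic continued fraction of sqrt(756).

[27; (2, 54)]

Write x_i = (sqrt(756) + m_i)/d_i with (m_0, d_0) = (0, 1). a_0 = floor(sqrt(756)) = 27, since 27^2 = 729 <= 756 < 784 = 28^2.
Iterate m_{i+1} = d_i*a_i - m_i, d_{i+1} = (756 - m_{i+1}^2)/d_i, a_{i+1} = floor((a_0 + m_{i+1})/d_{i+1}):
  m_1 = 1*27 - 0 = 27, d_1 = (756 - 27^2)/1 = 27/1 = 27, a_1 = floor((27 + 27)/27) = 2.
  m_2 = 27*2 - 27 = 27, d_2 = (756 - 27^2)/27 = 27/27 = 1, a_2 = floor((27 + 27)/1) = 54.
  m_3 = 1*54 - 27 = 27, d_3 = (756 - 27^2)/1 = 27/1 = 27: (m_3, d_3) = (m_1, d_1) = (27, 27), so from here the quotients repeat a_1, a_2; the period length is 2.
Hence the expansion of sqrt(756) is a_0 = 27 followed by the repeating block 2, 54 (period 2).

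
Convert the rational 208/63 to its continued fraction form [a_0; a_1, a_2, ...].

[3; 3, 3, 6]

Run the Euclidean algorithm on 208 and 63; the successive quotients are the partial quotients a_0, a_1, ... (each step inverts the fractional part left over by the previous one):
  208 = 3*63 + 19, so a_0 = 3.
  63 = 3*19 + 6, so a_1 = 3.
  19 = 3*6 + 1, so a_2 = 3.
  6 = 6*1 + 0, so a_3 = 6.
The remainder reaches 0 after 4 divisions, so the expansion has 4 partial quotients, read off in order.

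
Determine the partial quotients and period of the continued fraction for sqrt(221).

Write x_i = (sqrt(221) + m_i)/d_i with (m_0, d_0) = (0, 1). a_0 = floor(sqrt(221)) = 14, since 14^2 = 196 <= 221 < 225 = 15^2.
Iterate m_{i+1} = d_i*a_i - m_i, d_{i+1} = (221 - m_{i+1}^2)/d_i, a_{i+1} = floor((a_0 + m_{i+1})/d_{i+1}):
  m_1 = 1*14 - 0 = 14, d_1 = (221 - 14^2)/1 = 25/1 = 25, a_1 = floor((14 + 14)/25) = 1.
  m_2 = 25*1 - 14 = 11, d_2 = (221 - 11^2)/25 = 100/25 = 4, a_2 = floor((14 + 11)/4) = 6.
  m_3 = 4*6 - 11 = 13, d_3 = (221 - 13^2)/4 = 52/4 = 13, a_3 = floor((14 + 13)/13) = 2.
  m_4 = 13*2 - 13 = 13, d_4 = (221 - 13^2)/13 = 52/13 = 4, a_4 = floor((14 + 13)/4) = 6.
  m_5 = 4*6 - 13 = 11, d_5 = (221 - 11^2)/4 = 100/4 = 25, a_5 = floor((14 + 11)/25) = 1.
  m_6 = 25*1 - 11 = 14, d_6 = (221 - 14^2)/25 = 25/25 = 1, a_6 = floor((14 + 14)/1) = 28.
  m_7 = 1*28 - 14 = 14, d_7 = (221 - 14^2)/1 = 25/1 = 25: (m_7, d_7) = (m_1, d_1) = (14, 25), so from here the quotients repeat a_1, ..., a_6; the period length is 6.
Hence the expansion of sqrt(221) is a_0 = 14 followed by the repeating block 1, 6, 2, 6, 1, 28 (period 6).

[14; (1, 6, 2, 6, 1, 28)]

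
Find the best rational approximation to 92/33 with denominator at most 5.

14/5

Expand x = 92/33 as a continued fraction with the Euclidean algorithm:
  92 = 2*33 + 26, so a_0 = 2.
  33 = 1*26 + 7, so a_1 = 1.
  26 = 3*7 + 5, so a_2 = 3.
  7 = 1*5 + 2, so a_3 = 1.
  5 = 2*2 + 1, so a_4 = 2.
  2 = 2*1 + 0, so a_5 = 2.
so x = [2; 1, 3, 1, 2, 2].
Convergents (p_i = a_i*p_{i-1} + p_{i-2}, q_i = a_i*q_{i-1} + q_{i-2} with p_{-2}=0, p_{-1}=1, q_{-2}=1, q_{-1}=0), until the denominator exceeds 5:
  i=0: a_0=2, p_0 = 2*1 + 0 = 2, q_0 = 2*0 + 1 = 1.
  i=1: a_1=1, p_1 = 1*2 + 1 = 3, q_1 = 1*1 + 0 = 1.
  i=2: a_2=3, p_2 = 3*3 + 2 = 11, q_2 = 3*1 + 1 = 4.
  i=3: a_3=1, p_3 = 1*11 + 3 = 14, q_3 = 1*4 + 1 = 5.
  i=4: a_4=2, p_4 = 2*14 + 11 = 39, q_4 = 2*5 + 4 = 14.
q_4 = 14 > 5, so the last convergent with denominator <= 5 is p_3/q_3 = 14/5.
The closest fraction with denominator <= 5 is either p_3/q_3 or the intermediate fraction (k*p_3 + p_2)/(k*q_3 + q_2) with the largest k >= 1 whose denominator stays <= 5; these approach x as k grows, and every other convergent or intermediate fraction in range is farther away.
Largest k: floor((5 - q_2)/q_3) = floor((5 - 4)/5) = 0.
Since k = 0, no intermediate fraction beyond p_3/q_3 has denominator <= 5, so the convergent 14/5 is the closest (its error is |92*5 - 14*33|/(33*5) = 2/165).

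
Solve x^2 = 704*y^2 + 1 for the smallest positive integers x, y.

(x, y) = (79201, 2985)

First expand sqrt(704) as a continued fraction. With x_i = (sqrt(704) + m_i)/d_i and (m_0, d_0) = (0, 1): a_0 = floor(sqrt(704)) = 26, since 26^2 = 676 <= 704 < 729 = 27^2.
Iterate m_{i+1} = d_i*a_i - m_i, d_{i+1} = (704 - m_{i+1}^2)/d_i, a_{i+1} = floor((a_0 + m_{i+1})/d_{i+1}):
  m_1 = 1*26 - 0 = 26, d_1 = (704 - 26^2)/1 = 28/1 = 28, a_1 = floor((26 + 26)/28) = 1.
  m_2 = 28*1 - 26 = 2, d_2 = (704 - 2^2)/28 = 700/28 = 25, a_2 = floor((26 + 2)/25) = 1.
  m_3 = 25*1 - 2 = 23, d_3 = (704 - 23^2)/25 = 175/25 = 7, a_3 = floor((26 + 23)/7) = 7.
  m_4 = 7*7 - 23 = 26, d_4 = (704 - 26^2)/7 = 28/7 = 4, a_4 = floor((26 + 26)/4) = 13.
  m_5 = 4*13 - 26 = 26, d_5 = (704 - 26^2)/4 = 28/4 = 7, a_5 = floor((26 + 26)/7) = 7.
  m_6 = 7*7 - 26 = 23, d_6 = (704 - 23^2)/7 = 175/7 = 25, a_6 = floor((26 + 23)/25) = 1.
  m_7 = 25*1 - 23 = 2, d_7 = (704 - 2^2)/25 = 700/25 = 28, a_7 = floor((26 + 2)/28) = 1.
  m_8 = 28*1 - 2 = 26, d_8 = (704 - 26^2)/28 = 28/28 = 1, a_8 = floor((26 + 26)/1) = 52.
  m_9 = 1*52 - 26 = 26, d_9 = (704 - 26^2)/1 = 28/1 = 28: (m_9, d_9) = (m_1, d_1) = (26, 28), so from here the quotients repeat a_1, ..., a_8; the period length is 8.
So sqrt(704) = [26; (1, 1, 7, 13, 7, 1, 1, 52)] with period length k = 8.
k is even, so the fundamental solution of x^2 - 704y^2 = 1 is (p_{k-1}, q_{k-1}) = (p_7, q_7); compute convergents through index 7.
Convergents (p_i = a_i*p_{i-1} + p_{i-2}, q_i = a_i*q_{i-1} + q_{i-2} with p_{-2}=0, p_{-1}=1, q_{-2}=1, q_{-1}=0):
  i=0: a_0=26, p_0 = 26*1 + 0 = 26, q_0 = 26*0 + 1 = 1.
  i=1: a_1=1, p_1 = 1*26 + 1 = 27, q_1 = 1*1 + 0 = 1.
  i=2: a_2=1, p_2 = 1*27 + 26 = 53, q_2 = 1*1 + 1 = 2.
  i=3: a_3=7, p_3 = 7*53 + 27 = 398, q_3 = 7*2 + 1 = 15.
  i=4: a_4=13, p_4 = 13*398 + 53 = 5227, q_4 = 13*15 + 2 = 197.
  i=5: a_5=7, p_5 = 7*5227 + 398 = 36987, q_5 = 7*197 + 15 = 1394.
  i=6: a_6=1, p_6 = 1*36987 + 5227 = 42214, q_6 = 1*1394 + 197 = 1591.
  i=7: a_7=1, p_7 = 1*42214 + 36987 = 79201, q_7 = 1*1591 + 1394 = 2985.
Check: 79201^2 - 704*2985^2 = 6272798401 - 6272798400 = 1, so (x, y) = (79201, 2985) solves the equation, and by the theorem it is the least positive solution.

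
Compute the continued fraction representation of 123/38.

[3; 4, 4, 2]

Run the Euclidean algorithm on 123 and 38; the successive quotients are the partial quotients a_0, a_1, ... (each step inverts the fractional part left over by the previous one):
  123 = 3*38 + 9, so a_0 = 3.
  38 = 4*9 + 2, so a_1 = 4.
  9 = 4*2 + 1, so a_2 = 4.
  2 = 2*1 + 0, so a_3 = 2.
The remainder reaches 0 after 4 divisions, so the expansion has 4 partial quotients, read off in order.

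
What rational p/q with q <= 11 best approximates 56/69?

Expand x = 56/69 as a continued fraction with the Euclidean algorithm:
  56 = 0*69 + 56, so a_0 = 0.
  69 = 1*56 + 13, so a_1 = 1.
  56 = 4*13 + 4, so a_2 = 4.
  13 = 3*4 + 1, so a_3 = 3.
  4 = 4*1 + 0, so a_4 = 4.
so x = [0; 1, 4, 3, 4].
Convergents (p_i = a_i*p_{i-1} + p_{i-2}, q_i = a_i*q_{i-1} + q_{i-2} with p_{-2}=0, p_{-1}=1, q_{-2}=1, q_{-1}=0), until the denominator exceeds 11:
  i=0: a_0=0, p_0 = 0*1 + 0 = 0, q_0 = 0*0 + 1 = 1.
  i=1: a_1=1, p_1 = 1*0 + 1 = 1, q_1 = 1*1 + 0 = 1.
  i=2: a_2=4, p_2 = 4*1 + 0 = 4, q_2 = 4*1 + 1 = 5.
  i=3: a_3=3, p_3 = 3*4 + 1 = 13, q_3 = 3*5 + 1 = 16.
q_3 = 16 > 11, so the last convergent with denominator <= 11 is p_2/q_2 = 4/5.
The closest fraction with denominator <= 11 is either p_2/q_2 or the intermediate fraction (k*p_2 + p_1)/(k*q_2 + q_1) with the largest k >= 1 whose denominator stays <= 11; these approach x as k grows, and every other convergent or intermediate fraction in range is farther away.
Largest k: floor((11 - q_1)/q_2) = floor((11 - 1)/5) = 2.
That gives (2*4 + 1)/(2*5 + 1) = 9/11.
Compare the errors: |x - 4/5| = |56*5 - 4*69|/(69*5) = 4/345, and |x - 9/11| = |56*11 - 9*69|/(69*11) = 5/759.
Cross-multiplying, 5*345 = 1725 < 3036 = 4*759, so 5/759 is smaller: the intermediate fraction 9/11 is closer to x than 4/5.

9/11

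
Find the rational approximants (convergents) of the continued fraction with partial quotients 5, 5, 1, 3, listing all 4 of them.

Using the convergent recurrence p_i = a_i*p_{i-1} + p_{i-2}, q_i = a_i*q_{i-1} + q_{i-2} with p_{-2}=0, p_{-1}=1, q_{-2}=1, q_{-1}=0:
  i=0: a_0=5, p_0 = 5*1 + 0 = 5, q_0 = 5*0 + 1 = 1.
  i=1: a_1=5, p_1 = 5*5 + 1 = 26, q_1 = 5*1 + 0 = 5.
  i=2: a_2=1, p_2 = 1*26 + 5 = 31, q_2 = 1*5 + 1 = 6.
  i=3: a_3=3, p_3 = 3*31 + 26 = 119, q_3 = 3*6 + 5 = 23.

5/1, 26/5, 31/6, 119/23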